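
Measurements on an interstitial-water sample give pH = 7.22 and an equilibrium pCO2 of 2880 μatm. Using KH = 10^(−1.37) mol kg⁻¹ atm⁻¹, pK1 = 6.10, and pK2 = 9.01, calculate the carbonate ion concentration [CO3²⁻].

[CO3²⁻] = 0.0263 mmol/kg

[CO2*] = KH · pCO2 = 10^(−1.37) × 2880×10^-6 = 1.229×10^-4 mol/kg
α₀ = 1/(1 + K1/[H⁺] + K1K2/[H⁺]²) = 1/(1 + 10^+1.12 + 10^-0.67) = 0.06946
DIC = [CO2*]/α₀ = 1.229×10^-4 / 0.06946 = 1.769 mmol/kg
[CO3²⁻] = α₂·DIC; α₂ = 0.01485, so [CO3²⁻] = 0.01485 × 1.769 = 0.0263 mmol/kg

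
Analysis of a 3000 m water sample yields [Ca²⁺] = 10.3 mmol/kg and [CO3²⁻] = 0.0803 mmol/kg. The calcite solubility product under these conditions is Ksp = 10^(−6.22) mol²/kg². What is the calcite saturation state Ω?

Ω = 1.37

Ksp = 10^(−6.22) = 6.026×10^-7
Ω = [Ca²⁺][CO3²⁻]/Ksp = (10.3×10^-3)(0.0803×10^-3) / 6.026×10^-7 = 1.37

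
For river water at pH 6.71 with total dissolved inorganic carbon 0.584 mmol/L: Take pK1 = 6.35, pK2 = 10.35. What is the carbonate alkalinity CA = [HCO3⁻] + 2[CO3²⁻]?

CA = [HCO3⁻] + 2[CO3²⁻] = (α₁ + 2α₂)·DIC
At pH 6.71: [H⁺]/K1 = 10^-0.36 = 0.43652, K2/[H⁺] = 10^-3.64 = 0.00022909
α₁ = 1/(1 + 0.43652 + 0.00022909) = 1/1.4367 = 0.6960; α₂ = α₁·K2/[H⁺] = 0.0001594
α₁ + 2α₂ = 0.6963
CA = 0.6963 × 0.584 = 0.407 mmol/L

CA = 0.407 mmol/L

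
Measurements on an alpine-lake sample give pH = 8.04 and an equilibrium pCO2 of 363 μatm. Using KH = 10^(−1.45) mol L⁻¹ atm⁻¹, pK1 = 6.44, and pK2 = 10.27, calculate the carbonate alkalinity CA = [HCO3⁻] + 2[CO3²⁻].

CA = 0.519 mmol/L

[CO2*] = KH · pCO2 = 10^(−1.45) × 363×10^-6 = 1.288×10^-5 mol/L
α₀ = 1/(1 + K1/[H⁺] + K1K2/[H⁺]²) = 1/(1 + 10^+1.60 + 10^-0.63) = 0.02436
DIC = [CO2*]/α₀ = 1.288×10^-5 / 0.02436 = 0.5287 mmol/L
CA = (α₁ + 2α₂)·DIC = (0.9699 + 2×0.005711) × 0.5287 = 0.519 mmol/L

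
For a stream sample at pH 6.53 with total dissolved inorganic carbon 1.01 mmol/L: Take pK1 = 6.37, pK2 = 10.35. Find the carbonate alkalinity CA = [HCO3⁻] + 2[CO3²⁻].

CA = 0.597 mmol/L

CA = [HCO3⁻] + 2[CO3²⁻] = (α₁ + 2α₂)·DIC
At pH 6.53: [H⁺]/K1 = 10^-0.16 = 0.69183, K2/[H⁺] = 10^-3.82 = 0.00015136
α₁ = 1/(1 + 0.69183 + 0.00015136) = 1/1.6920 = 0.5910; α₂ = α₁·K2/[H⁺] = 8.945×10^-5
α₁ + 2α₂ = 0.5912
CA = 0.5912 × 1.01 = 0.597 mmol/L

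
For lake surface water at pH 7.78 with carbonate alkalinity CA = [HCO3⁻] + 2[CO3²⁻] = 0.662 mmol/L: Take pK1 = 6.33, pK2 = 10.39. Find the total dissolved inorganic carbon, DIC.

DIC = 0.684 mmol/L

CA = [HCO3⁻] + 2[CO3²⁻] = (α₁ + 2α₂)·DIC
At pH 7.78: [H⁺]/K1 = 10^-1.45 = 0.035481, K2/[H⁺] = 10^-2.61 = 0.0024547
α₁ = 1/(1 + 0.035481 + 0.0024547) = 1/1.0379 = 0.9635; α₂ = α₁·K2/[H⁺] = 0.002365
α₁ + 2α₂ = 0.9682
DIC = CA / (α₁ + 2α₂) = 0.662 / 0.9682 = 0.684 mmol/L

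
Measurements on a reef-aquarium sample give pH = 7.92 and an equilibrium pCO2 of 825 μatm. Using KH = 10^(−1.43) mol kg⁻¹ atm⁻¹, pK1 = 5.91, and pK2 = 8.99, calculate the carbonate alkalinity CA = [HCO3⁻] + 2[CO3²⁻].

CA = 3.67 mmol/kg

[CO2*] = KH · pCO2 = 10^(−1.43) × 825×10^-6 = 3.065×10^-5 mol/kg
α₀ = 1/(1 + K1/[H⁺] + K1K2/[H⁺]²) = 1/(1 + 10^+2.01 + 10^+0.94) = 0.008925
DIC = [CO2*]/α₀ = 3.065×10^-5 / 0.008925 = 3.434 mmol/kg
CA = (α₁ + 2α₂)·DIC = (0.9133 + 2×0.07774) × 3.434 = 3.67 mmol/kg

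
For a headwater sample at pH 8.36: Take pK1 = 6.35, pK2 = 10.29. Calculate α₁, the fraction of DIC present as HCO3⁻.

α₁ = 0.979

α₁ = 1 / (1 + [H⁺]/K1 + K2/[H⁺]) = 1 / (1 + 10^-2.01 + 10^-1.93)
   = 1 / (1 + 0.0097724 + 0.011749) = 1/1.0215 = 0.9789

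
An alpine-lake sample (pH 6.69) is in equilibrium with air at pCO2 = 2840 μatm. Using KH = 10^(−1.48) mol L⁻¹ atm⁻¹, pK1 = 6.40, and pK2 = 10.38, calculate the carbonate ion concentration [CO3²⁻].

[CO2*] = KH · pCO2 = 10^(−1.48) × 2840×10^-6 = 9.404×10^-5 mol/L
α₀ = 1/(1 + K1/[H⁺] + K1K2/[H⁺]²) = 1/(1 + 10^+0.29 + 10^-3.40) = 0.3390
DIC = [CO2*]/α₀ = 9.404×10^-5 / 0.3390 = 0.2774 mmol/L
[CO3²⁻] = α₂·DIC; α₂ = 0.0001349, so [CO3²⁻] = 0.0001349 × 0.2774 = 3.74×10^-5 mmol/L = 0.0374 μmol/L

[CO3²⁻] = 0.0374 μmol/L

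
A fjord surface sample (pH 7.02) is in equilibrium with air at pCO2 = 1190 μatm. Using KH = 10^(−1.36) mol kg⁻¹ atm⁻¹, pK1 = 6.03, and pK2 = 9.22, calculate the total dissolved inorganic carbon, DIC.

DIC = 0.563 mmol/kg

[CO2*] = KH · pCO2 = 10^(−1.36) × 1190×10^-6 = 5.195×10^-5 mol/kg
α₀ = 1/(1 + K1/[H⁺] + K1K2/[H⁺]²) = 1/(1 + 10^+0.99 + 10^-1.21) = 0.09230
DIC = [CO2*]/α₀ = 5.195×10^-5 / 0.09230 = 0.563 mmol/kg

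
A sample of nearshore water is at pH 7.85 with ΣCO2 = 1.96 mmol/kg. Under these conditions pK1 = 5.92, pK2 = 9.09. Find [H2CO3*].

[CO2*] = 0.0215 mmol/kg

α₀ = 1 / (1 + K1/[H⁺] + K1K2/[H⁺]²) = 1 / (1 + 10^+1.93 + 10^+0.69)
   = 1 / (1 + 85.114 + 4.8978) = 1/91.012 = 0.01099
[CO2*] = α₀ × DIC = 0.01099 × 1.96 = 0.0215 mmol/kg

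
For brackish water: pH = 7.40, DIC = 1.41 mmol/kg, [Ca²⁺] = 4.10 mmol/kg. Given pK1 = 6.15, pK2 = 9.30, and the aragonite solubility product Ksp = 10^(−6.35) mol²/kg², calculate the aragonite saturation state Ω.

α₂ = 1 / (1 + [H⁺]/K2 + [H⁺]²/(K1K2)) = 1 / (1 + 10^+1.90 + 10^+0.65)
   = 1 / (1 + 79.433 + 4.4668) = 1/84.900 = 0.01178
[CO3²⁻] = α₂ × DIC = 0.01178 × 1.41 = 0.01661 mmol/kg = 16.61 μmol/kg
Ksp = 10^(−6.35) = 4.467×10^-7
Ω = [Ca²⁺][CO3²⁻]/Ksp = (4.10×10^-3)(1.661×10^-5) / 4.467×10^-7 = 0.152

Ω = 0.152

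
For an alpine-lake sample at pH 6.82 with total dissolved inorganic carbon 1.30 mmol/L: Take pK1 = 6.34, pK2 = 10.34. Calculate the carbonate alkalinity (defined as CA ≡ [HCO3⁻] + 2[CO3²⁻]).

CA = 0.977 mmol/L

CA = [HCO3⁻] + 2[CO3²⁻] = (α₁ + 2α₂)·DIC
At pH 6.82: [H⁺]/K1 = 10^-0.48 = 0.33113, K2/[H⁺] = 10^-3.52 = 0.00030200
α₁ = 1/(1 + 0.33113 + 0.00030200) = 1/1.3314 = 0.7511; α₂ = α₁·K2/[H⁺] = 0.0002268
α₁ + 2α₂ = 0.7515
CA = 0.7515 × 1.30 = 0.977 mmol/L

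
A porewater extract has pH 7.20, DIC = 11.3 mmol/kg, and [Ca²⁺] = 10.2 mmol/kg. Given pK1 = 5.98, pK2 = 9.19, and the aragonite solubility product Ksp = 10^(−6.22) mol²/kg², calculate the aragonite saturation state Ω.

α₂ = 1 / (1 + [H⁺]/K2 + [H⁺]²/(K1K2)) = 1 / (1 + 10^+1.99 + 10^+0.77)
   = 1 / (1 + 97.724 + 5.8884) = 1/104.61 = 0.009559
[CO3²⁻] = α₂ × DIC = 0.009559 × 11.3 = 0.1080 mmol/kg
Ksp = 10^(−6.22) = 6.026×10^-7
Ω = [Ca²⁺][CO3²⁻]/Ksp = (10.2×10^-3)(1.080×10^-4) / 6.026×10^-7 = 1.83

Ω = 1.83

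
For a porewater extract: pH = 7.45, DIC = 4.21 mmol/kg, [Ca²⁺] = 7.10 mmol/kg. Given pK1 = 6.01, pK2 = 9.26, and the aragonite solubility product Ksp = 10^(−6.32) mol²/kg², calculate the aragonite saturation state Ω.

α₂ = 1 / (1 + [H⁺]/K2 + [H⁺]²/(K1K2)) = 1 / (1 + 10^+1.81 + 10^+0.37)
   = 1 / (1 + 64.565 + 2.3442) = 1/67.910 = 0.01473
[CO3²⁻] = α₂ × DIC = 0.01473 × 4.21 = 0.06199 mmol/kg
Ksp = 10^(−6.32) = 4.786×10^-7
Ω = [Ca²⁺][CO3²⁻]/Ksp = (7.10×10^-3)(6.199×10^-5) / 4.786×10^-7 = 0.920

Ω = 0.920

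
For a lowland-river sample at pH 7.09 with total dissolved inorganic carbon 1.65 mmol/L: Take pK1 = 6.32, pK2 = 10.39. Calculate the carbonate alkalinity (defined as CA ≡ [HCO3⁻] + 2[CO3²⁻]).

CA = 1.41 mmol/L

CA = [HCO3⁻] + 2[CO3²⁻] = (α₁ + 2α₂)·DIC
At pH 7.09: [H⁺]/K1 = 10^-0.77 = 0.16982, K2/[H⁺] = 10^-3.30 = 0.00050119
α₁ = 1/(1 + 0.16982 + 0.00050119) = 1/1.1703 = 0.8545; α₂ = α₁·K2/[H⁺] = 0.0004282
α₁ + 2α₂ = 0.8553
CA = 0.8553 × 1.65 = 1.41 mmol/L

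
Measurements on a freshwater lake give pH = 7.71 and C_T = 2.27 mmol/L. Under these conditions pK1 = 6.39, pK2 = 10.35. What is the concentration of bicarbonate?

[HCO3⁻] = 2.16 mmol/L

α₁ = 1 / (1 + [H⁺]/K1 + K2/[H⁺]) = 1 / (1 + 10^-1.32 + 10^-2.64)
   = 1 / (1 + 0.047863 + 0.0022909) = 1/1.0502 = 0.9522
[HCO3⁻] = α₁ × DIC = 0.9522 × 2.27 = 2.16 mmol/L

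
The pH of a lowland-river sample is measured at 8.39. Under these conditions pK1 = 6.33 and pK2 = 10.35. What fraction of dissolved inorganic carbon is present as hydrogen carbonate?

α₁ = 0.981

α₁ = 1 / (1 + [H⁺]/K1 + K2/[H⁺]) = 1 / (1 + 10^-2.06 + 10^-1.96)
   = 1 / (1 + 0.0087096 + 0.010965) = 1/1.0197 = 0.9807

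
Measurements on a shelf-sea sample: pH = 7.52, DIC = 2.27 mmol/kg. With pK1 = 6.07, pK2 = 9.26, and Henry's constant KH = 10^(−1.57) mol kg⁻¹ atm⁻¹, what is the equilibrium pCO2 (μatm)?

α₀ = 1 / (1 + K1/[H⁺] + K1K2/[H⁺]²) = 1 / (1 + 10^+1.45 + 10^-0.29)
   = 1 / (1 + 28.184 + 0.51286) = 1/29.697 = 0.03367
[CO2*] = α₀ × DIC = 0.03367 × 2.27 = 0.07644 mmol/kg
pCO2 = [CO2*]/KH = 7.644×10^-5 / 2.692×10^-2 = 2840 μatm

pCO2 = 2840 μatm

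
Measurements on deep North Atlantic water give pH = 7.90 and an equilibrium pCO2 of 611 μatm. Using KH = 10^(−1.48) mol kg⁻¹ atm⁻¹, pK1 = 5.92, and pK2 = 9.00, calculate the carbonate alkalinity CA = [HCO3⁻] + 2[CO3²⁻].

[CO2*] = KH · pCO2 = 10^(−1.48) × 611×10^-6 = 2.023×10^-5 mol/kg
α₀ = 1/(1 + K1/[H⁺] + K1K2/[H⁺]²) = 1/(1 + 10^+1.98 + 10^+0.88) = 0.009608
DIC = [CO2*]/α₀ = 2.023×10^-5 / 0.009608 = 2.106 mmol/kg
CA = (α₁ + 2α₂)·DIC = (0.9175 + 2×0.07288) × 2.106 = 2.24 mmol/kg

CA = 2.24 mmol/kg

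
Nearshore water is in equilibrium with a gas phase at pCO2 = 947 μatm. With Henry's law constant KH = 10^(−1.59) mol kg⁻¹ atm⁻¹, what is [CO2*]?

KH = 10^(−1.59) = 2.570×10^-2 mol kg⁻¹ atm⁻¹
[CO2*] = KH · pCO2 = 2.570×10^-2 × 947×10^-6 atm = 2.43×10^-5 mol/kg

[CO2*] = 24.3 μmol/kg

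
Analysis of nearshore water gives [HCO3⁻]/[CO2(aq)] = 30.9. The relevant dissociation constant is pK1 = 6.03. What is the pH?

From K1 = [H⁺][HCO3⁻]/[CO2(aq)]:  pH = pK1 + log₁₀([HCO3⁻]/[CO2(aq)])
log₁₀(30.9) = +1.490
pH = 6.03 + (+1.490) = 7.52

pH = 7.52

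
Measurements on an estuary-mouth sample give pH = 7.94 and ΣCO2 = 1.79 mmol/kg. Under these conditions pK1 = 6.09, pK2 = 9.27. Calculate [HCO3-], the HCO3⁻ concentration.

[HCO3⁻] = 1.69 mmol/kg

α₁ = 1 / (1 + [H⁺]/K1 + K2/[H⁺]) = 1 / (1 + 10^-1.85 + 10^-1.33)
   = 1 / (1 + 0.014125 + 0.046774) = 1/1.0609 = 0.9426
[HCO3⁻] = α₁ × DIC = 0.9426 × 1.79 = 1.69 mmol/kg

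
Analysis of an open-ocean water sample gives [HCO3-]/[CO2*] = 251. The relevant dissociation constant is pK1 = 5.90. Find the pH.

From K1 = [H⁺][HCO3-]/[CO2*]:  pH = pK1 + log₁₀([HCO3-]/[CO2*])
log₁₀(251) = +2.400
pH = 5.90 + (+2.400) = 8.30

pH = 8.30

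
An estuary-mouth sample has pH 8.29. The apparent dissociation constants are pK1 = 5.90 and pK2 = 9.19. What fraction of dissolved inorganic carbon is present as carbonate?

α₂ = 1 / (1 + [H⁺]/K2 + [H⁺]²/(K1K2)) = 1 / (1 + 10^+0.90 + 10^-1.49)
   = 1 / (1 + 7.9433 + 0.032359) = 1/8.9756 = 0.1114

α₂ = 0.111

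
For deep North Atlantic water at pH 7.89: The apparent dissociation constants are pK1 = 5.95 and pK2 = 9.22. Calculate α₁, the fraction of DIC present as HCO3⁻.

α₁ = 1 / (1 + [H⁺]/K1 + K2/[H⁺]) = 1 / (1 + 10^-1.94 + 10^-1.33)
   = 1 / (1 + 0.011482 + 0.046774) = 1/1.0583 = 0.9450

α₁ = 0.945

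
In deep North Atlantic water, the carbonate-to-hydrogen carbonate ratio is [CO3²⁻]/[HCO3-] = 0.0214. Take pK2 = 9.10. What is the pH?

pH = 7.43

From K2 = [H⁺][CO3²⁻]/[HCO3-]:  pH = pK2 + log₁₀([CO3²⁻]/[HCO3-])
log₁₀(0.0214) = -1.670
pH = 9.10 + (-1.670) = 7.43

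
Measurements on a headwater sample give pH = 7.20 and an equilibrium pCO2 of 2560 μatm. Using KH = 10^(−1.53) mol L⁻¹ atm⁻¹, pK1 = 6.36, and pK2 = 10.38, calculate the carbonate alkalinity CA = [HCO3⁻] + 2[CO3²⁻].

CA = 0.523 mmol/L

[CO2*] = KH · pCO2 = 10^(−1.53) × 2560×10^-6 = 7.555×10^-5 mol/L
α₀ = 1/(1 + K1/[H⁺] + K1K2/[H⁺]²) = 1/(1 + 10^+0.84 + 10^-2.34) = 0.1262
DIC = [CO2*]/α₀ = 7.555×10^-5 / 0.1262 = 0.5986 mmol/L
CA = (α₁ + 2α₂)·DIC = (0.8732 + 2×0.0005769) × 0.5986 = 0.523 mmol/L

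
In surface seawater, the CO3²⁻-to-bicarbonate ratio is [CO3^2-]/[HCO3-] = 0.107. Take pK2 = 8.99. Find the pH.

pH = 8.02

From K2 = [H⁺][CO3^2-]/[HCO3-]:  pH = pK2 + log₁₀([CO3^2-]/[HCO3-])
log₁₀(0.107) = -0.971
pH = 8.99 + (-0.971) = 8.02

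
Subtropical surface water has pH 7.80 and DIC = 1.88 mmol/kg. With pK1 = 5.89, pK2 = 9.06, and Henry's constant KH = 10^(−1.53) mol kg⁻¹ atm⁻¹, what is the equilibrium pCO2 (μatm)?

α₀ = 1 / (1 + K1/[H⁺] + K1K2/[H⁺]²) = 1 / (1 + 10^+1.91 + 10^+0.65)
   = 1 / (1 + 81.283 + 4.4668) = 1/86.750 = 0.01153
[CO2*] = α₀ × DIC = 0.01153 × 1.88 = 0.02167 mmol/kg
pCO2 = [CO2*]/KH = 2.167×10^-5 / 2.951×10^-2 = 734 μatm

pCO2 = 734 μatm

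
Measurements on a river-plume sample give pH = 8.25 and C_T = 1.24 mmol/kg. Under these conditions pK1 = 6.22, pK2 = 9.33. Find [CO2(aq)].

[CO2*] = 10.6 μmol/kg

α₀ = 1 / (1 + K1/[H⁺] + K1K2/[H⁺]²) = 1 / (1 + 10^+2.03 + 10^+0.95)
   = 1 / (1 + 107.15 + 8.9125) = 1/117.06 = 0.008542
[CO2*] = α₀ × DIC = 0.008542 × 1.24 = 0.0106 mmol/kg = 10.6 μmol/kg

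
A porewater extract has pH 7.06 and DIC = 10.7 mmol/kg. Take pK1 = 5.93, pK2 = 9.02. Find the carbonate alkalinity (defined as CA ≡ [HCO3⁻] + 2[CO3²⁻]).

CA = [HCO3⁻] + 2[CO3²⁻] = (α₁ + 2α₂)·DIC
At pH 7.06: [H⁺]/K1 = 10^-1.13 = 0.074131, K2/[H⁺] = 10^-1.96 = 0.010965
α₁ = 1/(1 + 0.074131 + 0.010965) = 1/1.0851 = 0.9216; α₂ = α₁·K2/[H⁺] = 0.01010
α₁ + 2α₂ = 0.9418
CA = 0.9418 × 10.7 = 10.1 mmol/kg

CA = 10.1 mmol/kg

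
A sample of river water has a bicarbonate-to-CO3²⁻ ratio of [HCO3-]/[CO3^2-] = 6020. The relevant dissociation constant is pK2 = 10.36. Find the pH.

pH = 6.58

From K2 = [H⁺][CO3^2-]/[HCO3-]:  pH = pK2 − log₁₀([HCO3-]/[CO3^2-])
log₁₀(6020) = +3.780
pH = 10.36 − (+3.780) = 6.58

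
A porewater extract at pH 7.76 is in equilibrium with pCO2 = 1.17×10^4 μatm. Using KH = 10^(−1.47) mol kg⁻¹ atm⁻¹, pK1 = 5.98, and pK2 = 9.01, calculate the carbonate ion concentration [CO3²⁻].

[CO3²⁻] = 1.34 mmol/kg

[CO2*] = KH · pCO2 = 10^(−1.47) × 1.17×10^4×10^-6 = 3.964×10^-4 mol/kg
α₀ = 1/(1 + K1/[H⁺] + K1K2/[H⁺]²) = 1/(1 + 10^+1.78 + 10^+0.53) = 0.01547
DIC = [CO2*]/α₀ = 3.964×10^-4 / 0.01547 = 25.63 mmol/kg
[CO3²⁻] = α₂·DIC; α₂ = 0.05242, so [CO3²⁻] = 0.05242 × 25.63 = 1.34 mmol/kg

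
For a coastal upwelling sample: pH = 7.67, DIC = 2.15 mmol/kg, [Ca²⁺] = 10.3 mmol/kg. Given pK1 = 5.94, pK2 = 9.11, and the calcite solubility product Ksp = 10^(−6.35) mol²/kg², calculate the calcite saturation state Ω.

Ω = 1.71

α₂ = 1 / (1 + [H⁺]/K2 + [H⁺]²/(K1K2)) = 1 / (1 + 10^+1.44 + 10^-0.29)
   = 1 / (1 + 27.542 + 0.51286) = 1/29.055 = 0.03442
[CO3²⁻] = α₂ × DIC = 0.03442 × 2.15 = 0.07400 mmol/kg
Ksp = 10^(−6.35) = 4.467×10^-7
Ω = [Ca²⁺][CO3²⁻]/Ksp = (10.3×10^-3)(7.400×10^-5) / 4.467×10^-7 = 1.71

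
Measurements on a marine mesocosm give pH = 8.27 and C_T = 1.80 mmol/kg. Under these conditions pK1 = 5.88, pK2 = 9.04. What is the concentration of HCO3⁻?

α₁ = 1 / (1 + [H⁺]/K1 + K2/[H⁺]) = 1 / (1 + 10^-2.39 + 10^-0.77)
   = 1 / (1 + 0.0040738 + 0.16982) = 1/1.1739 = 0.8519
[HCO3⁻] = α₁ × DIC = 0.8519 × 1.80 = 1.53 mmol/kg

[HCO3⁻] = 1.53 mmol/kg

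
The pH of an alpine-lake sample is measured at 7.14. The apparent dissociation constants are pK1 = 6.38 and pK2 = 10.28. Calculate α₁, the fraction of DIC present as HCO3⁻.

α₁ = 1 / (1 + [H⁺]/K1 + K2/[H⁺]) = 1 / (1 + 10^-0.76 + 10^-3.14)
   = 1 / (1 + 0.17378 + 0.00072444) = 1/1.1745 = 0.8514

α₁ = 0.851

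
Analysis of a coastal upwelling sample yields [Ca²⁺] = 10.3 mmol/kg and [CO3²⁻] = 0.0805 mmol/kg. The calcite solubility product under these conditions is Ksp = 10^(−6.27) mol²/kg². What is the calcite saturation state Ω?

Ksp = 10^(−6.27) = 5.370×10^-7
Ω = [Ca²⁺][CO3²⁻]/Ksp = (10.3×10^-3)(0.0805×10^-3) / 5.370×10^-7 = 1.54

Ω = 1.54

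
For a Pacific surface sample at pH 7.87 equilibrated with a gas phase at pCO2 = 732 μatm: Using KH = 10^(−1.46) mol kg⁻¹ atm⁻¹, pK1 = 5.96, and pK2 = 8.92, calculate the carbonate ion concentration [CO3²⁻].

[CO2*] = KH · pCO2 = 10^(−1.46) × 732×10^-6 = 2.538×10^-5 mol/kg
α₀ = 1/(1 + K1/[H⁺] + K1K2/[H⁺]²) = 1/(1 + 10^+1.91 + 10^+0.86) = 0.01117
DIC = [CO2*]/α₀ = 2.538×10^-5 / 0.01117 = 2.272 mmol/kg
[CO3²⁻] = α₂·DIC; α₂ = 0.08092, so [CO3²⁻] = 0.08092 × 2.272 = 0.184 mmol/kg

[CO3²⁻] = 0.184 mmol/kg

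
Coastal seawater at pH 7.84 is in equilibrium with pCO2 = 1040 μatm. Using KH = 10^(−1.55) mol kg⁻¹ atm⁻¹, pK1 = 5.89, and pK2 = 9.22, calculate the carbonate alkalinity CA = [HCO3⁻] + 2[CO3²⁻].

CA = 2.83 mmol/kg

[CO2*] = KH · pCO2 = 10^(−1.55) × 1040×10^-6 = 2.931×10^-5 mol/kg
α₀ = 1/(1 + K1/[H⁺] + K1K2/[H⁺]²) = 1/(1 + 10^+1.95 + 10^+0.57) = 0.01066
DIC = [CO2*]/α₀ = 2.931×10^-5 / 0.01066 = 2.751 mmol/kg
CA = (α₁ + 2α₂)·DIC = (0.9498 + 2×0.03959) × 2.751 = 2.83 mmol/kg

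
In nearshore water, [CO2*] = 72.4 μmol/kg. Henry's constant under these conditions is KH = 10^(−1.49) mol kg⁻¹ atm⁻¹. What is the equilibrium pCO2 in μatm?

KH = 10^(−1.49) = 3.236×10^-2 mol kg⁻¹ atm⁻¹
pCO2 = [CO2*]/KH = 72.4×10^-6 / 3.236×10^-2 = 2.24×10^-3 atm = 2240 μatm

pCO2 = 2240 μatm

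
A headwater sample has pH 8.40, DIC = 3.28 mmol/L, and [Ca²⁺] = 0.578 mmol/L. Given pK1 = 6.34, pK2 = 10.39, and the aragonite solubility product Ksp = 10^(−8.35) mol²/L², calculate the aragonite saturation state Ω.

α₂ = 1 / (1 + [H⁺]/K2 + [H⁺]²/(K1K2)) = 1 / (1 + 10^+1.99 + 10^-0.07)
   = 1 / (1 + 97.724 + 0.85114) = 1/99.575 = 0.01004
[CO3²⁻] = α₂ × DIC = 0.01004 × 3.28 = 0.03294 mmol/L
Ksp = 10^(−8.35) = 4.467×10^-9
Ω = [Ca²⁺][CO3²⁻]/Ksp = (0.578×10^-3)(3.294×10^-5) / 4.467×10^-9 = 4.26

Ω = 4.26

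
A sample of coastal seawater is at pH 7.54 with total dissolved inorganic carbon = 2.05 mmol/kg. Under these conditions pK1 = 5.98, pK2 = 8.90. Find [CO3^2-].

[CO3²⁻] = 0.0835 mmol/kg

α₂ = 1 / (1 + [H⁺]/K2 + [H⁺]²/(K1K2)) = 1 / (1 + 10^+1.36 + 10^-0.20)
   = 1 / (1 + 22.909 + 0.63096) = 1/24.540 = 0.04075
[CO3²⁻] = α₂ × DIC = 0.04075 × 2.05 = 0.0835 mmol/kg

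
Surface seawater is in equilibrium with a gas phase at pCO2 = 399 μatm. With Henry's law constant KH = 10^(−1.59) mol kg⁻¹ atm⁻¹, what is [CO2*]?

[CO2*] = 10.3 μmol/kg

KH = 10^(−1.59) = 2.570×10^-2 mol kg⁻¹ atm⁻¹
[CO2*] = KH · pCO2 = 2.570×10^-2 × 399×10^-6 atm = 1.03×10^-5 mol/kg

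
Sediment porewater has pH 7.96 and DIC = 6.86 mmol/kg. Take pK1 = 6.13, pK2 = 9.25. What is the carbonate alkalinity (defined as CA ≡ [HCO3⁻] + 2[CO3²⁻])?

CA = [HCO3⁻] + 2[CO3²⁻] = (α₁ + 2α₂)·DIC
At pH 7.96: [H⁺]/K1 = 10^-1.83 = 0.014791, K2/[H⁺] = 10^-1.29 = 0.051286
α₁ = 1/(1 + 0.014791 + 0.051286) = 1/1.0661 = 0.9380; α₂ = α₁·K2/[H⁺] = 0.04811
α₁ + 2α₂ = 1.0342
CA = 1.0342 × 6.86 = 7.09 mmol/kg

CA = 7.09 mmol/kg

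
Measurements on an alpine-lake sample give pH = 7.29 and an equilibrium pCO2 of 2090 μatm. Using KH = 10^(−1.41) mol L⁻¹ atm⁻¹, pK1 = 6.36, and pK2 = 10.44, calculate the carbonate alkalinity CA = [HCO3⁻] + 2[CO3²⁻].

CA = 0.693 mmol/L

[CO2*] = KH · pCO2 = 10^(−1.41) × 2090×10^-6 = 8.131×10^-5 mol/L
α₀ = 1/(1 + K1/[H⁺] + K1K2/[H⁺]²) = 1/(1 + 10^+0.93 + 10^-2.22) = 0.1051
DIC = [CO2*]/α₀ = 8.131×10^-5 / 0.1051 = 0.7739 mmol/L
CA = (α₁ + 2α₂)·DIC = (0.8943 + 2×0.0006331) × 0.7739 = 0.693 mmol/L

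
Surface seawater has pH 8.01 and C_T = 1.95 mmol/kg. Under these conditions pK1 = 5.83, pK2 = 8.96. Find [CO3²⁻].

[CO3²⁻] = 0.196 mmol/kg

α₂ = 1 / (1 + [H⁺]/K2 + [H⁺]²/(K1K2)) = 1 / (1 + 10^+0.95 + 10^-1.23)
   = 1 / (1 + 8.9125 + 0.058884) = 1/9.9714 = 0.1003
[CO3²⁻] = α₂ × DIC = 0.1003 × 1.95 = 0.196 mmol/kg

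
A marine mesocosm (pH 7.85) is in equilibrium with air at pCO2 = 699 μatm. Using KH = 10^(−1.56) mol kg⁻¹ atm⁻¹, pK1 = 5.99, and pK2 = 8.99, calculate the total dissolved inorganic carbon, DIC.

DIC = 1.51 mmol/kg

[CO2*] = KH · pCO2 = 10^(−1.56) × 699×10^-6 = 1.925×10^-5 mol/kg
α₀ = 1/(1 + K1/[H⁺] + K1K2/[H⁺]²) = 1/(1 + 10^+1.86 + 10^+0.72) = 0.01271
DIC = [CO2*]/α₀ = 1.925×10^-5 / 0.01271 = 1.51 mmol/kg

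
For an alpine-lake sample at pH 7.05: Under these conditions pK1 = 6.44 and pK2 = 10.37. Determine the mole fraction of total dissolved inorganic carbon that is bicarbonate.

α₁ = 0.803

α₁ = 1 / (1 + [H⁺]/K1 + K2/[H⁺]) = 1 / (1 + 10^-0.61 + 10^-3.32)
   = 1 / (1 + 0.24547 + 0.00047863) = 1/1.2459 = 0.8026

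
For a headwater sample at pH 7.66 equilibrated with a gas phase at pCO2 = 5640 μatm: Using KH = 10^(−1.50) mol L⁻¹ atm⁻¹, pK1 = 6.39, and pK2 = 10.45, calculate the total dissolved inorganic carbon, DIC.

[CO2*] = KH · pCO2 = 10^(−1.50) × 5640×10^-6 = 1.784×10^-4 mol/L
α₀ = 1/(1 + K1/[H⁺] + K1K2/[H⁺]²) = 1/(1 + 10^+1.27 + 10^-1.52) = 0.05089
DIC = [CO2*]/α₀ = 1.784×10^-4 / 0.05089 = 3.50 mmol/L

DIC = 3.50 mmol/L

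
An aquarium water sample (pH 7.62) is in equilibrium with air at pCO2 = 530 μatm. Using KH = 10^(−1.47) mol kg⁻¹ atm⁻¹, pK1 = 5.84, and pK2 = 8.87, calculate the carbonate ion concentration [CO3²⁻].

[CO2*] = KH · pCO2 = 10^(−1.47) × 530×10^-6 = 1.796×10^-5 mol/kg
α₀ = 1/(1 + K1/[H⁺] + K1K2/[H⁺]²) = 1/(1 + 10^+1.78 + 10^+0.53) = 0.01547
DIC = [CO2*]/α₀ = 1.796×10^-5 / 0.01547 = 1.161 mmol/kg
[CO3²⁻] = α₂·DIC; α₂ = 0.05242, so [CO3²⁻] = 0.05242 × 1.161 = 0.0609 mmol/kg

[CO3²⁻] = 0.0609 mmol/kg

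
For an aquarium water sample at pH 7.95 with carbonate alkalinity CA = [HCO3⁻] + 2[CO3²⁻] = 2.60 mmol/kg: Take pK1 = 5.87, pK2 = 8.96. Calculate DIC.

CA = [HCO3⁻] + 2[CO3²⁻] = (α₁ + 2α₂)·DIC
At pH 7.95: [H⁺]/K1 = 10^-2.08 = 0.0083176, K2/[H⁺] = 10^-1.01 = 0.097724
α₁ = 1/(1 + 0.0083176 + 0.097724) = 1/1.1060 = 0.9041; α₂ = α₁·K2/[H⁺] = 0.08835
α₁ + 2α₂ = 1.0808
DIC = CA / (α₁ + 2α₂) = 2.60 / 1.0808 = 2.41 mmol/kg

DIC = 2.41 mmol/kg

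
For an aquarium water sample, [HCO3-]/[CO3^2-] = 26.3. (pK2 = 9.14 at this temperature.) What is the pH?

pH = 7.72

From K2 = [H⁺][CO3^2-]/[HCO3-]:  pH = pK2 − log₁₀([HCO3-]/[CO3^2-])
log₁₀(26.3) = +1.420
pH = 9.14 − (+1.420) = 7.72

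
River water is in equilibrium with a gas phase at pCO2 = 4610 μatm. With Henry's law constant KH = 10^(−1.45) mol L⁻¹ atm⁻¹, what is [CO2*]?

[CO2*] = 164 μmol/L

KH = 10^(−1.45) = 3.548×10^-2 mol L⁻¹ atm⁻¹
[CO2*] = KH · pCO2 = 3.548×10^-2 × 4610×10^-6 atm = 1.64×10^-4 mol/L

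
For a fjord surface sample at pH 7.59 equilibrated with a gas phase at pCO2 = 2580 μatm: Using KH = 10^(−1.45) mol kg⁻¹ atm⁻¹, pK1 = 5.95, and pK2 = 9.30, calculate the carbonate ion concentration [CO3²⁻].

[CO2*] = KH · pCO2 = 10^(−1.45) × 2580×10^-6 = 9.154×10^-5 mol/kg
α₀ = 1/(1 + K1/[H⁺] + K1K2/[H⁺]²) = 1/(1 + 10^+1.64 + 10^-0.07) = 0.02198
DIC = [CO2*]/α₀ = 9.154×10^-5 / 0.02198 = 4.165 mmol/kg
[CO3²⁻] = α₂·DIC; α₂ = 0.01871, so [CO3²⁻] = 0.01871 × 4.165 = 0.0779 mmol/kg

[CO3²⁻] = 0.0779 mmol/kg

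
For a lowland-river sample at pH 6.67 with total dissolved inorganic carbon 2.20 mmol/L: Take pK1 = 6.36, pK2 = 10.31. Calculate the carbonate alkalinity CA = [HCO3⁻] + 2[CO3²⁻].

CA = [HCO3⁻] + 2[CO3²⁻] = (α₁ + 2α₂)·DIC
At pH 6.67: [H⁺]/K1 = 10^-0.31 = 0.48978, K2/[H⁺] = 10^-3.64 = 0.00022909
α₁ = 1/(1 + 0.48978 + 0.00022909) = 1/1.4900 = 0.6711; α₂ = α₁·K2/[H⁺] = 0.0001537
α₁ + 2α₂ = 0.6714
CA = 0.6714 × 2.20 = 1.48 mmol/L

CA = 1.48 mmol/L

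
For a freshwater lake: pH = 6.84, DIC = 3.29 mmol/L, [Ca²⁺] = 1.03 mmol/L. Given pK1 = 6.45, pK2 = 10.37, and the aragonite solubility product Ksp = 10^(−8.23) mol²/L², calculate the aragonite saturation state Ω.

α₂ = 1 / (1 + [H⁺]/K2 + [H⁺]²/(K1K2)) = 1 / (1 + 10^+3.53 + 10^+3.14)
   = 1 / (1 + 3388.4 + 1380.4) = 1/4769.8 = 0.0002097
[CO3²⁻] = α₂ × DIC = 0.0002097 × 3.29 = 0.0006898 mmol/L = 0.6898 μmol/L
Ksp = 10^(−8.23) = 5.888×10^-9
Ω = [Ca²⁺][CO3²⁻]/Ksp = (1.03×10^-3)(6.898×10^-7) / 5.888×10^-9 = 0.121

Ω = 0.121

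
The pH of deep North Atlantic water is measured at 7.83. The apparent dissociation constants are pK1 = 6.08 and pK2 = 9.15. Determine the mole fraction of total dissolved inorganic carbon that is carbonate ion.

α₂ = 0.0449

α₂ = 1 / (1 + [H⁺]/K2 + [H⁺]²/(K1K2)) = 1 / (1 + 10^+1.32 + 10^-0.43)
   = 1 / (1 + 20.893 + 0.37154) = 1/22.264 = 0.04491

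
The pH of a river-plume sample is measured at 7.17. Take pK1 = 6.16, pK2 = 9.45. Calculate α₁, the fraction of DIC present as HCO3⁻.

α₁ = 1 / (1 + [H⁺]/K1 + K2/[H⁺]) = 1 / (1 + 10^-1.01 + 10^-2.28)
   = 1 / (1 + 0.097724 + 0.0052481) = 1/1.1030 = 0.9066

α₁ = 0.907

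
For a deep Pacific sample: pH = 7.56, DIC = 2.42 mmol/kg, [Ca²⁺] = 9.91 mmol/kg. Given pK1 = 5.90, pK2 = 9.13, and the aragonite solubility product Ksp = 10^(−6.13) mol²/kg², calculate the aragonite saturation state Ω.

α₂ = 1 / (1 + [H⁺]/K2 + [H⁺]²/(K1K2)) = 1 / (1 + 10^+1.57 + 10^-0.09)
   = 1 / (1 + 37.154 + 0.81283) = 1/38.966 = 0.02566
[CO3²⁻] = α₂ × DIC = 0.02566 × 2.42 = 0.06210 mmol/kg
Ksp = 10^(−6.13) = 7.413×10^-7
Ω = [Ca²⁺][CO3²⁻]/Ksp = (9.91×10^-3)(6.210×10^-5) / 7.413×10^-7 = 0.830

Ω = 0.830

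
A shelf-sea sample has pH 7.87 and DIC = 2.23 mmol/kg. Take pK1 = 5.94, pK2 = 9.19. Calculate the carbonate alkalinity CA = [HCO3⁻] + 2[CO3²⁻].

CA = [HCO3⁻] + 2[CO3²⁻] = (α₁ + 2α₂)·DIC
At pH 7.87: [H⁺]/K1 = 10^-1.93 = 0.011749, K2/[H⁺] = 10^-1.32 = 0.047863
α₁ = 1/(1 + 0.011749 + 0.047863) = 1/1.0596 = 0.9437; α₂ = α₁·K2/[H⁺] = 0.04517
α₁ + 2α₂ = 1.0341
CA = 1.0341 × 2.23 = 2.31 mmol/kg

CA = 2.31 mmol/kg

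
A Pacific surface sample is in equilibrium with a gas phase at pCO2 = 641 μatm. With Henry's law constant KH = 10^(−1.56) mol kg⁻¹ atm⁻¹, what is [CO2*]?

[CO2*] = 17.7 μmol/kg

KH = 10^(−1.56) = 2.754×10^-2 mol kg⁻¹ atm⁻¹
[CO2*] = KH · pCO2 = 2.754×10^-2 × 641×10^-6 atm = 1.77×10^-5 mol/kg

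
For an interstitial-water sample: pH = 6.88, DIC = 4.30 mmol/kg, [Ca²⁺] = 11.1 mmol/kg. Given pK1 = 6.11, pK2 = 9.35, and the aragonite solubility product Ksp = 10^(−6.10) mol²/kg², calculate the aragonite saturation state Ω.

Ω = 0.174

α₂ = 1 / (1 + [H⁺]/K2 + [H⁺]²/(K1K2)) = 1 / (1 + 10^+2.47 + 10^+1.70)
   = 1 / (1 + 295.12 + 50.119) = 1/346.24 = 0.002888
[CO3²⁻] = α₂ × DIC = 0.002888 × 4.30 = 0.01242 mmol/kg = 12.42 μmol/kg
Ksp = 10^(−6.10) = 7.943×10^-7
Ω = [Ca²⁺][CO3²⁻]/Ksp = (11.1×10^-3)(1.242×10^-5) / 7.943×10^-7 = 0.174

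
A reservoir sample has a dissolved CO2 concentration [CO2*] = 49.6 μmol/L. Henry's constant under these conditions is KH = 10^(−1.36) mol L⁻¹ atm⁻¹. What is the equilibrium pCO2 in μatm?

pCO2 = 1140 μatm

KH = 10^(−1.36) = 4.365×10^-2 mol L⁻¹ atm⁻¹
pCO2 = [CO2*]/KH = 49.6×10^-6 / 4.365×10^-2 = 1.14×10^-3 atm = 1140 μatm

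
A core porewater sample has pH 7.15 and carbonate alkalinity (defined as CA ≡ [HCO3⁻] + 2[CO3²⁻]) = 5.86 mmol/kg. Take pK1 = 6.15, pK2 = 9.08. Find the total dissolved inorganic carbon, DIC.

DIC = 6.37 mmol/kg

CA = [HCO3⁻] + 2[CO3²⁻] = (α₁ + 2α₂)·DIC
At pH 7.15: [H⁺]/K1 = 10^-1.00 = 0.10000, K2/[H⁺] = 10^-1.93 = 0.011749
α₁ = 1/(1 + 0.10000 + 0.011749) = 1/1.1117 = 0.8995; α₂ = α₁·K2/[H⁺] = 0.01057
α₁ + 2α₂ = 0.9206
DIC = CA / (α₁ + 2α₂) = 5.86 / 0.9206 = 6.37 mmol/kg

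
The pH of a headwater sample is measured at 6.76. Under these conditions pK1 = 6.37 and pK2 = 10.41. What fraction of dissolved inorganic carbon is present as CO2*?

α₀ = 0.289

α₀ = 1 / (1 + K1/[H⁺] + K1K2/[H⁺]²) = 1 / (1 + 10^+0.39 + 10^-3.26)
   = 1 / (1 + 2.4547 + 0.00054954) = 1/3.4553 = 0.2894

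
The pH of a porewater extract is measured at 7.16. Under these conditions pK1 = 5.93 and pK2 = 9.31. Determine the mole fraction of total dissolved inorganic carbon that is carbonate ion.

α₂ = 1 / (1 + [H⁺]/K2 + [H⁺]²/(K1K2)) = 1 / (1 + 10^+2.15 + 10^+0.92)
   = 1 / (1 + 141.25 + 8.3176) = 1/150.57 = 0.006641

α₂ = 0.00664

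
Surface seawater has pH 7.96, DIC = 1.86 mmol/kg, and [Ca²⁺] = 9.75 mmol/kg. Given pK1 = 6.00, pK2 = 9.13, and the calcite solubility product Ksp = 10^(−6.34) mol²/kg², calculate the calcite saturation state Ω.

Ω = 2.49

α₂ = 1 / (1 + [H⁺]/K2 + [H⁺]²/(K1K2)) = 1 / (1 + 10^+1.17 + 10^-0.79)
   = 1 / (1 + 14.791 + 0.16218) = 1/15.953 = 0.06268
[CO3²⁻] = α₂ × DIC = 0.06268 × 1.86 = 0.1166 mmol/kg
Ksp = 10^(−6.34) = 4.571×10^-7
Ω = [Ca²⁺][CO3²⁻]/Ksp = (9.75×10^-3)(1.166×10^-4) / 4.571×10^-7 = 2.49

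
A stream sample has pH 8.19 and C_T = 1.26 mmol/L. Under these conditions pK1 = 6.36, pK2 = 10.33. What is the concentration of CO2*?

[CO2*] = 18.2 μmol/L

α₀ = 1 / (1 + K1/[H⁺] + K1K2/[H⁺]²) = 1 / (1 + 10^+1.83 + 10^-0.31)
   = 1 / (1 + 67.608 + 0.48978) = 1/69.098 = 0.01447
[CO2*] = α₀ × DIC = 0.01447 × 1.26 = 0.0182 mmol/L = 18.2 μmol/L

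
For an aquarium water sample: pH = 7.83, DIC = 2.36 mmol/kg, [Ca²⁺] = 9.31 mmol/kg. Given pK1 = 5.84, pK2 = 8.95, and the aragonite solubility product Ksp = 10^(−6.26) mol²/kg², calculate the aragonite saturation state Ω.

α₂ = 1 / (1 + [H⁺]/K2 + [H⁺]²/(K1K2)) = 1 / (1 + 10^+1.12 + 10^-0.87)
   = 1 / (1 + 13.183 + 0.13490) = 1/14.317 = 0.06984
[CO3²⁻] = α₂ × DIC = 0.06984 × 2.36 = 0.1648 mmol/kg
Ksp = 10^(−6.26) = 5.495×10^-7
Ω = [Ca²⁺][CO3²⁻]/Ksp = (9.31×10^-3)(1.648×10^-4) / 5.495×10^-7 = 2.79

Ω = 2.79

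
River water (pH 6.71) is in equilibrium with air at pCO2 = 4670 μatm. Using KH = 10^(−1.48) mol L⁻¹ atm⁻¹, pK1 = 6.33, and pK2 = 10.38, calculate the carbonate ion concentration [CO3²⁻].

[CO2*] = KH · pCO2 = 10^(−1.48) × 4670×10^-6 = 1.546×10^-4 mol/L
α₀ = 1/(1 + K1/[H⁺] + K1K2/[H⁺]²) = 1/(1 + 10^+0.38 + 10^-3.29) = 0.2942
DIC = [CO2*]/α₀ = 1.546×10^-4 / 0.2942 = 0.5257 mmol/L
[CO3²⁻] = α₂·DIC; α₂ = 0.0001509, so [CO3²⁻] = 0.0001509 × 0.5257 = 7.93×10^-5 mmol/L = 0.0793 μmol/L

[CO3²⁻] = 0.0793 μmol/L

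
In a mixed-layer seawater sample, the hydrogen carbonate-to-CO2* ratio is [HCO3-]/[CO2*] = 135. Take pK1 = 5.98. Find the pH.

From K1 = [H⁺][HCO3-]/[CO2*]:  pH = pK1 + log₁₀([HCO3-]/[CO2*])
log₁₀(135) = +2.130
pH = 5.98 + (+2.130) = 8.11

pH = 8.11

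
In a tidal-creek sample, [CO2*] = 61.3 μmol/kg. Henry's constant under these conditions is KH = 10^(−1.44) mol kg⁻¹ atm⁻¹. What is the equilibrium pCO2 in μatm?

pCO2 = 1690 μatm

KH = 10^(−1.44) = 3.631×10^-2 mol kg⁻¹ atm⁻¹
pCO2 = [CO2*]/KH = 61.3×10^-6 / 3.631×10^-2 = 1.69×10^-3 atm = 1690 μatm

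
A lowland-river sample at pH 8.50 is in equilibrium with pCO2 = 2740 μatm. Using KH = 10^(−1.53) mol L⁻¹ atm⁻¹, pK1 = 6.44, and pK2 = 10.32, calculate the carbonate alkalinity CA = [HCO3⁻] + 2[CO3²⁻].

[CO2*] = KH · pCO2 = 10^(−1.53) × 2740×10^-6 = 8.086×10^-5 mol/L
α₀ = 1/(1 + K1/[H⁺] + K1K2/[H⁺]²) = 1/(1 + 10^+2.06 + 10^+0.24) = 0.008507
DIC = [CO2*]/α₀ = 8.086×10^-5 / 0.008507 = 9.506 mmol/L
CA = (α₁ + 2α₂)·DIC = (0.9767 + 2×0.01478) × 9.506 = 9.57 mmol/L

CA = 9.57 mmol/L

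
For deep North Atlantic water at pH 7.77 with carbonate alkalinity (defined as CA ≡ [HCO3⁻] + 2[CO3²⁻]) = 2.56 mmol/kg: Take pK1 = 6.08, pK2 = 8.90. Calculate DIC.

CA = [HCO3⁻] + 2[CO3²⁻] = (α₁ + 2α₂)·DIC
At pH 7.77: [H⁺]/K1 = 10^-1.69 = 0.020417, K2/[H⁺] = 10^-1.13 = 0.074131
α₁ = 1/(1 + 0.020417 + 0.074131) = 1/1.0945 = 0.9136; α₂ = α₁·K2/[H⁺] = 0.06773
α₁ + 2α₂ = 1.0491
DIC = CA / (α₁ + 2α₂) = 2.56 / 1.0491 = 2.44 mmol/kg

DIC = 2.44 mmol/kg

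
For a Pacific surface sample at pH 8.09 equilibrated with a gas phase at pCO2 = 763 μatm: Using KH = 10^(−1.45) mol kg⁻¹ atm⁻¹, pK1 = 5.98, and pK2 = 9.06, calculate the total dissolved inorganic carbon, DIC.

DIC = 3.89 mmol/kg

[CO2*] = KH · pCO2 = 10^(−1.45) × 763×10^-6 = 2.707×10^-5 mol/kg
α₀ = 1/(1 + K1/[H⁺] + K1K2/[H⁺]²) = 1/(1 + 10^+2.11 + 10^+1.14) = 0.006962
DIC = [CO2*]/α₀ = 2.707×10^-5 / 0.006962 = 3.89 mmol/kg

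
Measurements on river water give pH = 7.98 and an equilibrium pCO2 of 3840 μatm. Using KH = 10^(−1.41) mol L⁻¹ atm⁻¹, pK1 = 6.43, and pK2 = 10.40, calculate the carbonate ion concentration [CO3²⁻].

[CO3²⁻] = 0.0202 mmol/L

[CO2*] = KH · pCO2 = 10^(−1.41) × 3840×10^-6 = 1.494×10^-4 mol/L
α₀ = 1/(1 + K1/[H⁺] + K1K2/[H⁺]²) = 1/(1 + 10^+1.55 + 10^-0.87) = 0.02731
DIC = [CO2*]/α₀ = 1.494×10^-4 / 0.02731 = 5.470 mmol/L
[CO3²⁻] = α₂·DIC; α₂ = 0.003684, so [CO3²⁻] = 0.003684 × 5.470 = 0.0202 mmol/L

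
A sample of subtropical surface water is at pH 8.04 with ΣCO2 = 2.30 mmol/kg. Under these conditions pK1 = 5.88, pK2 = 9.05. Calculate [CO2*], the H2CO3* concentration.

α₀ = 1 / (1 + K1/[H⁺] + K1K2/[H⁺]²) = 1 / (1 + 10^+2.16 + 10^+1.15)
   = 1 / (1 + 144.54 + 14.125) = 1/159.67 = 0.006263
[CO2*] = α₀ × DIC = 0.006263 × 2.30 = 0.0144 mmol/kg = 14.4 μmol/kg

[CO2*] = 14.4 μmol/kg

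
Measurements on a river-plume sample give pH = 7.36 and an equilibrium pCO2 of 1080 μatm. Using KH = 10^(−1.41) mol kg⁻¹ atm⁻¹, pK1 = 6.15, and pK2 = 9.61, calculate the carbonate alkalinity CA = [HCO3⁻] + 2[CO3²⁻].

[CO2*] = KH · pCO2 = 10^(−1.41) × 1080×10^-6 = 4.202×10^-5 mol/kg
α₀ = 1/(1 + K1/[H⁺] + K1K2/[H⁺]²) = 1/(1 + 10^+1.21 + 10^-1.04) = 0.05777
DIC = [CO2*]/α₀ = 4.202×10^-5 / 0.05777 = 0.7273 mmol/kg
CA = (α₁ + 2α₂)·DIC = (0.9370 + 2×0.005269) × 0.7273 = 0.689 mmol/kg

CA = 0.689 mmol/kg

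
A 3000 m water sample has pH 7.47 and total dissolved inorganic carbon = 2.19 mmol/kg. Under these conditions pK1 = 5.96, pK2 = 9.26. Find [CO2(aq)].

α₀ = 1 / (1 + K1/[H⁺] + K1K2/[H⁺]²) = 1 / (1 + 10^+1.51 + 10^-0.28)
   = 1 / (1 + 32.359 + 0.52481) = 1/33.884 = 0.02951
[CO2*] = α₀ × DIC = 0.02951 × 2.19 = 0.0646 mmol/kg

[CO2*] = 0.0646 mmol/kg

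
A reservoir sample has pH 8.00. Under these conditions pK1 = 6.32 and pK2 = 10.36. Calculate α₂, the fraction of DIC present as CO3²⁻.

α₂ = 1 / (1 + [H⁺]/K2 + [H⁺]²/(K1K2)) = 1 / (1 + 10^+2.36 + 10^+0.68)
   = 1 / (1 + 229.09 + 4.7863) = 1/234.87 = 0.004258

α₂ = 0.00426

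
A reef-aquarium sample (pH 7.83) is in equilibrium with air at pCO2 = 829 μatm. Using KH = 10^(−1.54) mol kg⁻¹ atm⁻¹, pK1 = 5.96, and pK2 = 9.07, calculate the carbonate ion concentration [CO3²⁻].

[CO2*] = KH · pCO2 = 10^(−1.54) × 829×10^-6 = 2.391×10^-5 mol/kg
α₀ = 1/(1 + K1/[H⁺] + K1K2/[H⁺]²) = 1/(1 + 10^+1.87 + 10^+0.63) = 0.01259
DIC = [CO2*]/α₀ = 2.391×10^-5 / 0.01259 = 1.898 mmol/kg
[CO3²⁻] = α₂·DIC; α₂ = 0.05373, so [CO3²⁻] = 0.05373 × 1.898 = 0.102 mmol/kg

[CO3²⁻] = 0.102 mmol/kg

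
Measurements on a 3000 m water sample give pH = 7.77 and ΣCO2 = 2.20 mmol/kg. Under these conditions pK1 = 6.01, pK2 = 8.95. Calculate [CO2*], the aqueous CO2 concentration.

α₀ = 1 / (1 + K1/[H⁺] + K1K2/[H⁺]²) = 1 / (1 + 10^+1.76 + 10^+0.58)
   = 1 / (1 + 57.544 + 3.8019) = 1/62.346 = 0.01604
[CO2*] = α₀ × DIC = 0.01604 × 2.20 = 0.0353 mmol/kg

[CO2*] = 0.0353 mmol/kg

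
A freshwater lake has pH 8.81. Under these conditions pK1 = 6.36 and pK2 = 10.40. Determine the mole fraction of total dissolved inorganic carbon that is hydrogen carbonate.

α₁ = 1 / (1 + [H⁺]/K1 + K2/[H⁺]) = 1 / (1 + 10^-2.45 + 10^-1.59)
   = 1 / (1 + 0.0035481 + 0.025704) = 1/1.0293 = 0.9716

α₁ = 0.972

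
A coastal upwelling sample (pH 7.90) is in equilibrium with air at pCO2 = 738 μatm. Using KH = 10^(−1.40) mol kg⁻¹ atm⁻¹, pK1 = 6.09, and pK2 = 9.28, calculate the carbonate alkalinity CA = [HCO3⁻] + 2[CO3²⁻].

[CO2*] = KH · pCO2 = 10^(−1.40) × 738×10^-6 = 2.938×10^-5 mol/kg
α₀ = 1/(1 + K1/[H⁺] + K1K2/[H⁺]²) = 1/(1 + 10^+1.81 + 10^+0.43) = 0.01465
DIC = [CO2*]/α₀ = 2.938×10^-5 / 0.01465 = 2.005 mmol/kg
CA = (α₁ + 2α₂)·DIC = (0.9459 + 2×0.03943) × 2.005 = 2.06 mmol/kg

CA = 2.06 mmol/kg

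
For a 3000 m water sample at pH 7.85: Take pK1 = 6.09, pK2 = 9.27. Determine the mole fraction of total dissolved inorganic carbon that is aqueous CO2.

α₀ = 1 / (1 + K1/[H⁺] + K1K2/[H⁺]²) = 1 / (1 + 10^+1.76 + 10^+0.34)
   = 1 / (1 + 57.544 + 2.1878) = 1/60.732 = 0.01647

α₀ = 0.0165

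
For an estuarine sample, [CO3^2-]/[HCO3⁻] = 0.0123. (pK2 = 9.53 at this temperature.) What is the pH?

From K2 = [H⁺][CO3^2-]/[HCO3⁻]:  pH = pK2 + log₁₀([CO3^2-]/[HCO3⁻])
log₁₀(0.0123) = -1.910
pH = 9.53 + (-1.910) = 7.62

pH = 7.62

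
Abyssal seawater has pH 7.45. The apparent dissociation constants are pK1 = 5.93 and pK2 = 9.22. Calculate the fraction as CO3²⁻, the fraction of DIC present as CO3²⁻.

α₂ = 0.0162

α₂ = 1 / (1 + [H⁺]/K2 + [H⁺]²/(K1K2)) = 1 / (1 + 10^+1.77 + 10^+0.25)
   = 1 / (1 + 58.884 + 1.7783) = 1/61.663 = 0.01622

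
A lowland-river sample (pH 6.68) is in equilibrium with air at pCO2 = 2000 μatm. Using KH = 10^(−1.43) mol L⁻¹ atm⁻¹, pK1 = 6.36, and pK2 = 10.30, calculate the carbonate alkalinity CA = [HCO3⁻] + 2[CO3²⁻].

[CO2*] = KH · pCO2 = 10^(−1.43) × 2000×10^-6 = 7.431×10^-5 mol/L
α₀ = 1/(1 + K1/[H⁺] + K1K2/[H⁺]²) = 1/(1 + 10^+0.32 + 10^-3.30) = 0.3236
DIC = [CO2*]/α₀ = 7.431×10^-5 / 0.3236 = 0.2296 mmol/L
CA = (α₁ + 2α₂)·DIC = (0.6762 + 2×0.0001622) × 0.2296 = 0.155 mmol/L

CA = 0.155 mmol/L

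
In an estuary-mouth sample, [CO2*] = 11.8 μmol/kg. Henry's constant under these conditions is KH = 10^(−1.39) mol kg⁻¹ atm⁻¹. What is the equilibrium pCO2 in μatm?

KH = 10^(−1.39) = 4.074×10^-2 mol kg⁻¹ atm⁻¹
pCO2 = [CO2*]/KH = 11.8×10^-6 / 4.074×10^-2 = 2.90×10^-4 atm = 290 μatm

pCO2 = 290 μatm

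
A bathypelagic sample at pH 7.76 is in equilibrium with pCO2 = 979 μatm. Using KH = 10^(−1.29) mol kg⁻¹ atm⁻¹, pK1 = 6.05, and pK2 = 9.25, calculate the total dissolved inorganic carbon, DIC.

DIC = 2.71 mmol/kg

[CO2*] = KH · pCO2 = 10^(−1.29) × 979×10^-6 = 5.021×10^-5 mol/kg
α₀ = 1/(1 + K1/[H⁺] + K1K2/[H⁺]²) = 1/(1 + 10^+1.71 + 10^+0.22) = 0.01854
DIC = [CO2*]/α₀ = 5.021×10^-5 / 0.01854 = 2.71 mmol/kg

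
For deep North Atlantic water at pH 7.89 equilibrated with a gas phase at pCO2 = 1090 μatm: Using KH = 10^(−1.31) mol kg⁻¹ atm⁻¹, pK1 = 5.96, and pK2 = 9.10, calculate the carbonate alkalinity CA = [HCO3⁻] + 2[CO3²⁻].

CA = 5.10 mmol/kg

[CO2*] = KH · pCO2 = 10^(−1.31) × 1090×10^-6 = 5.339×10^-5 mol/kg
α₀ = 1/(1 + K1/[H⁺] + K1K2/[H⁺]²) = 1/(1 + 10^+1.93 + 10^+0.72) = 0.01095
DIC = [CO2*]/α₀ = 5.339×10^-5 / 0.01095 = 4.877 mmol/kg
CA = (α₁ + 2α₂)·DIC = (0.9316 + 2×0.05744) × 4.877 = 5.10 mmol/kg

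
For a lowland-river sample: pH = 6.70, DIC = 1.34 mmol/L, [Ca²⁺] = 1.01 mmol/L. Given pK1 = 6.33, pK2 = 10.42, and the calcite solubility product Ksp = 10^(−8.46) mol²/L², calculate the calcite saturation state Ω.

Ω = 0.0521

α₂ = 1 / (1 + [H⁺]/K2 + [H⁺]²/(K1K2)) = 1 / (1 + 10^+3.72 + 10^+3.35)
   = 1 / (1 + 5248.1 + 2238.7) = 1/7487.8 = 0.0001336
[CO3²⁻] = α₂ × DIC = 0.0001336 × 1.34 = 0.0001790 mmol/L = 0.1790 μmol/L
Ksp = 10^(−8.46) = 3.467×10^-9
Ω = [Ca²⁺][CO3²⁻]/Ksp = (1.01×10^-3)(1.790×10^-7) / 3.467×10^-9 = 0.0521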